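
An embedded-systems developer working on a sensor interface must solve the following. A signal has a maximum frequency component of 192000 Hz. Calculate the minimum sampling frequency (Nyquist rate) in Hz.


The Nyquist rate is twice the maximum frequency component.
fs_min = 2 * fmax
      = 2 * 192000
      = 384000 Hz

384000


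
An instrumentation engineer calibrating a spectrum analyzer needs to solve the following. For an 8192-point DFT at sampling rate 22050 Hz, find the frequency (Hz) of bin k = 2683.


Frequency of DFT bin k:
f_k = k * fs / N
    = 2683 * 22050 / 8192
    = 59160150 / 8192
    = 7221.698 Hz

7221.698 Hz


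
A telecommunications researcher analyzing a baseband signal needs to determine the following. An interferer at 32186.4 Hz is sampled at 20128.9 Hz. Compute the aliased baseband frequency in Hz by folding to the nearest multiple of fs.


Compute the nearest integer multiple of fs to the signal:
n = round(32186.4 / 20128.9) = 2
f_alias = |32186.4 - 2 * 20128.9|
        = |32186.4 - 40257.8|
        = 8071.4 Hz

8071.4


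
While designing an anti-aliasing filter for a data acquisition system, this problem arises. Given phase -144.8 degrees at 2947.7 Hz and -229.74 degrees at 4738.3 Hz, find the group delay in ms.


Group delay from phase difference:
tau = -d(phi)/d(omega)
d(phi) = -84.94 deg = -1.482483 rad
d(omega) = 2*pi*(4738.3 - 2947.7) = 11250.6716 rad/s
tau = -(-1.482483) / 11250.6716
    = 0.1318 ms

0.1318 ms


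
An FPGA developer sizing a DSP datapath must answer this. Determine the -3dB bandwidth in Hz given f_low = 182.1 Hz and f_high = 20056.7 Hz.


Bandwidth is the difference of -3dB frequencies:
BW = f_high - f_low
   = 20056.7 - 182.1
   = 19874.6 Hz

19874.6 Hz


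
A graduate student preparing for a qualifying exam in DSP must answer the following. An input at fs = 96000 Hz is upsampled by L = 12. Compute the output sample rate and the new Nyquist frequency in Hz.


Step 1 — output sample rate after interpolation by L:
fs_out = L * fs_in = 12 * 96000 = 1152000 Hz

Step 2 — Nyquist frequency of the output stream:
f_Nyq = fs_out / 2 = 1152000 / 2 = 576000.0 Hz

fs_out = 1152000 Hz; f_Nyquist = 576000.0 Hz


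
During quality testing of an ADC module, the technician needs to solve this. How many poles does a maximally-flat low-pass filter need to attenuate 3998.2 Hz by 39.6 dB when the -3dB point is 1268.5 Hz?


Butterworth filter order formula:
n = log10(10^(A/10) - 1) / (2 * log10(f_stop/f_pass))
10^(39.6/10) - 1 = 9119.1084
f_stop/f_pass = 3998.2 / 1268.5 = 3.1519
n = 3.9713 -> ceil = 4

4


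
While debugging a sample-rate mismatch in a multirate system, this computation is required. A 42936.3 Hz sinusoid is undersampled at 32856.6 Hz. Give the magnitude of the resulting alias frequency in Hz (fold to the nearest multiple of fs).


Compute the nearest integer multiple of fs to the signal:
n = round(42936.3 / 32856.6) = 1
f_alias = |42936.3 - 1 * 32856.6|
        = |42936.3 - 32856.6|
        = 10079.7 Hz

10079.7


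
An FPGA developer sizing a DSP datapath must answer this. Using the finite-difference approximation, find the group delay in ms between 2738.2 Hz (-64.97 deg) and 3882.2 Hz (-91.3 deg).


Group delay from phase difference:
tau = -d(phi)/d(omega)
d(phi) = -26.33 deg = -0.459545 rad
d(omega) = 2*pi*(3882.2 - 2738.2) = 7187.964 rad/s
tau = -(-0.459545) / 7187.964
    = 0.0639 ms

0.0639 ms


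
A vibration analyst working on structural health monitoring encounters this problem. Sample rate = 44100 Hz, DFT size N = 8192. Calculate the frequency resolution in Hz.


DFT frequency resolution:
df = fs / N
   = 44100 / 8192
   = 5.3833 Hz

5.3833 Hz


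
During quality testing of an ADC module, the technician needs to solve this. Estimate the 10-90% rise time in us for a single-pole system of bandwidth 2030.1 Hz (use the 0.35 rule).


Rise time from bandwidth relationship:
tr = 0.35 / BW
   = 0.35 / 2030.1
   = 0.0001724053002 s
   = 172.4053 us

172.4053 us


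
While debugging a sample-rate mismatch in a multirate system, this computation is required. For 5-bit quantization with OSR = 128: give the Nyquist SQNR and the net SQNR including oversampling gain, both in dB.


Step 1 — baseline SQNR at Nyquist:
SQNR_base = 6.02*N + 1.76
          = 6.02*5 + 1.76
          = 31.86 dB

Step 2 — oversampling processing gain:
G = 10*log10(OSR) = 10*log10(128) = 21.07 dB

Step 3 — total:
SQNR_total = 31.86 + 21.07 = 52.93 dB

Base SQNR = 31.86 dB; oversampled SQNR = 52.93 dB


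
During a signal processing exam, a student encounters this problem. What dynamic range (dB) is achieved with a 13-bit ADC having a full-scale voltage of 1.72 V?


Dynamic range from full-scale to LSB:
V_min = V_max / 2^bits = 1.72 / 2^13
DR = 20 * log10(V_max / V_min)
   = 20 * log10(2^13)
   = 20 * 13 * log10(2)
   = 78.27 dB

78.27 dB


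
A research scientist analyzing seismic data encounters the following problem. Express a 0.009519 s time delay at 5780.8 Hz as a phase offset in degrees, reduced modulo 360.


Phase shift from frequency and time delay:
phi = 360 * f * t_delay
    = 360 * 5780.8 * 0.009519
    = 19809.88 degrees
    mod 360 = 9.88 degrees

9.88 degrees


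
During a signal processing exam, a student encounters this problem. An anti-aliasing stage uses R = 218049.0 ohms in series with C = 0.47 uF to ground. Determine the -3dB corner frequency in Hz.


Cutoff frequency of a first-order RC filter:
fc = 1 / (2 * pi * R * C)
C = 0.47 uF = 4.7e-07 F
fc = 1 / (2 * pi * 218049.0 * 4.7e-07)
   = 1 / 0.64391986833124
   = 1.552988 Hz

1.552988 Hz


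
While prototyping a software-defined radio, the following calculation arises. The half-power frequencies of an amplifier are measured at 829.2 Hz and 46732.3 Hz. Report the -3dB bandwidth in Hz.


Bandwidth is the difference of -3dB frequencies:
BW = f_high - f_low
   = 46732.3 - 829.2
   = 45903.1 Hz

45903.1 Hz


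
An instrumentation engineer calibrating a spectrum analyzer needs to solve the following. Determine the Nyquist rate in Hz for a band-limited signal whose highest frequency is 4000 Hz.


The Nyquist rate is twice the maximum frequency component.
fs_min = 2 * fmax
      = 2 * 4000
      = 8000 Hz

8000


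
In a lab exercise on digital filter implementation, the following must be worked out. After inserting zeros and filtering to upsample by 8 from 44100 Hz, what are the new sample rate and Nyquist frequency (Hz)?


Step 1 — output sample rate after interpolation by L:
fs_out = L * fs_in = 8 * 44100 = 352800 Hz

Step 2 — Nyquist frequency of the output stream:
f_Nyq = fs_out / 2 = 352800 / 2 = 176400.0 Hz

fs_out = 352800 Hz; f_Nyquist = 176400.0 Hz


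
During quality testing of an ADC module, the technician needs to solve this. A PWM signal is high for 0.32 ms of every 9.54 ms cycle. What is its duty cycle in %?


Duty cycle as a percentage:
DC = (t_on / T) * 100
   = (0.32 / 9.54) * 100
   = 0.033543 * 100
   = 3.35 %

3.35 %


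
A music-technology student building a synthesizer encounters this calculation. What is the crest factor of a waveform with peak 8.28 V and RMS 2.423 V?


Crest factor is the ratio of peak to RMS:
CF = V_peak / V_rms
   = 8.28 / 2.423
   = 3.4173

3.4173


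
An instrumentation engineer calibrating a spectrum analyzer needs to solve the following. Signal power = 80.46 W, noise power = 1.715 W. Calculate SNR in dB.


SNR in decibels:
SNR = 10 * log10(Ps / Pn)
    = 10 * log10(80.46 / 1.715)
    = 10 * log10(46.9155)
    = 10 * 1.6713
    = 16.71 dB

16.71 dB


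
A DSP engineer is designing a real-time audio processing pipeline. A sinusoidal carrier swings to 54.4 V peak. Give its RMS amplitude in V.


RMS voltage for a sinusoidal waveform:
V_rms = V_peak / sqrt(2)
      = 54.4 / 1.414214
      = 38.467 V

38.467 V


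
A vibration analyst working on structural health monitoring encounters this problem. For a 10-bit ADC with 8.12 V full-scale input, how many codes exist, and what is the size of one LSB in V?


Step 1 — number of quantization levels:
L = 2^N = 2^10 = 1024

Step 2 — LSB step size:
delta = Vfs / L
      = 8.12 / 1024
      = 0.00792969 V

Levels = 1024; step size = 0.00792969 V


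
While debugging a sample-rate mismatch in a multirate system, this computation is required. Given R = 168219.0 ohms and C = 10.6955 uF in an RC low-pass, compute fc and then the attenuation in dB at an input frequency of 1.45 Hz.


Step 1 — cutoff frequency:
fc = 1 / (2*pi*R*C)
C = 10.6955 uF = 1.06955e-05 F
fc = 1 / (2*pi*168219.0*1.06955e-05)
   = 0.0884594 Hz

Step 2 — magnitude at f = 1.45 Hz:
|H(f)| = 1 / sqrt(1 + (f/fc)^2)
f/fc = 1.45 / 0.0884594 = 16.391701
|H| = 1 / sqrt(1 + 268.687862) = 0.0608933
|H|_dB = 20*log10(0.0608933) = -24.31 dB

fc = 0.0884594 Hz; |H(1.45 Hz)| = -24.31 dB


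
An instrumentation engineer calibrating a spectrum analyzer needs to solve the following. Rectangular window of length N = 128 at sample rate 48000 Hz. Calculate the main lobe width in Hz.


Main lobe width for a rectangular window:
Width = 2 * fs / N
      = 2 * 48000 / 128
      = 96000 / 128
      = 750.0 Hz

750.0 Hz


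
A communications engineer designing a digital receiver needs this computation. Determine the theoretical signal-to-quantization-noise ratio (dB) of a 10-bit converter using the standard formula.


Theoretical SNR for a full-scale sinusoid:
SNR = 6.02 * N + 1.76
    = 6.02 * 10 + 1.76
    = 60.2 + 1.76
    = 61.96 dB

61.96 dB


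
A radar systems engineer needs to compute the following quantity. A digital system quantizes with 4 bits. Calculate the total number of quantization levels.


Number of quantization levels = 2^N
= 2^4
= 16

16


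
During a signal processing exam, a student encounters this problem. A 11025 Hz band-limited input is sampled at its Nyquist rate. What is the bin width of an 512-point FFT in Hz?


Step 1 — Nyquist sampling rate:
fs = 2 * fmax = 2 * 11025 = 22050 Hz

Step 2 — DFT bin spacing:
df = fs / N = 22050 / 512 = 43.0664 Hz

43.0664 Hz


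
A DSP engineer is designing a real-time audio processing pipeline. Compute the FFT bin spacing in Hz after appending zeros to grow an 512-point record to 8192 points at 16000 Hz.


Frequency resolution after zero-padding:
N_padded = 512 * 16 = 8192
df = fs / N_padded
   = 16000 / 8192
   = 1.9531 Hz

1.9531 Hz


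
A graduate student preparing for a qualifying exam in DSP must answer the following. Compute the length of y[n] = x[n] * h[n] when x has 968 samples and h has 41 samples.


Linear convolution output length:
L = N + M - 1
  = 968 + 41 - 1
  = 1008 samples

1008


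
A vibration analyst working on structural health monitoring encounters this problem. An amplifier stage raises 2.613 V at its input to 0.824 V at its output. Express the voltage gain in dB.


Voltage gain in dB:
G = 20 * log10(Vout / Vin)
  = 20 * log10(0.824 / 2.613)
  = 20 * log10(0.315346)
  = 20 * -0.501212
  = -10.02 dB

-10.02 dB


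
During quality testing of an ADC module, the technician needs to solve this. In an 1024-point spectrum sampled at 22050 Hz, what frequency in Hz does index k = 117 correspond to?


Frequency of DFT bin k:
f_k = k * fs / N
    = 117 * 22050 / 1024
    = 2579850 / 1024
    = 2519.385 Hz

2519.385 Hz


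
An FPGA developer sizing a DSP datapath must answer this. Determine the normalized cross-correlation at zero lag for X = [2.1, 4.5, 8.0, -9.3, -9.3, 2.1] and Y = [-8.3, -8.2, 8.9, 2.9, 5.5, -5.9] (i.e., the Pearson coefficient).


Pearson correlation coefficient (population):
r = cov(X,Y) / (std(X) * std(Y))
Mean X = -0.3167, Mean Y = -0.85
Cov(X,Y) = -12.5425
Std(X) = 6.65142, Std(Y) = 6.885674
r = -0.2739

-0.2739


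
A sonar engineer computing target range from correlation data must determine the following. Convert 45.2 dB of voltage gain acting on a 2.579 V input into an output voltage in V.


Output voltage from dB gain:
V_out = V_in * 10^(gain_dB / 20)
      = 2.579 * 10^(45.2 / 20)
      = 2.579 * 181.970086
      = 469.3009 V

469.3009 V


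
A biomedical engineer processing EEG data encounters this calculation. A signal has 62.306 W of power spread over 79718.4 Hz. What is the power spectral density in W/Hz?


Power spectral density:
PSD = P / BW
    = 62.306 / 79718.4
    = 0.00078158 W/Hz

0.00078158 W/Hz


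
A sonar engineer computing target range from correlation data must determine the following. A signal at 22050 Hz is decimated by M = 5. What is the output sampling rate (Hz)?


Decimation reduces the sample rate:
fs_out = fs_in / M
       = 22050 / 5
       = 4410.0 Hz

4410.0 Hz


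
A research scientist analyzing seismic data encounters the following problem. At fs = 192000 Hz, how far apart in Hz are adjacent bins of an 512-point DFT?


DFT frequency resolution:
df = fs / N
   = 192000 / 512
   = 375.0 Hz

375.0 Hz


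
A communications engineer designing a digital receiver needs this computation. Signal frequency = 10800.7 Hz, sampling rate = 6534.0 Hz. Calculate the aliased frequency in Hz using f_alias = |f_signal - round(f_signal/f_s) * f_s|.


Compute the nearest integer multiple of fs to the signal:
n = round(10800.7 / 6534.0) = 2
f_alias = |10800.7 - 2 * 6534.0|
        = |10800.7 - 13068.0|
        = 2267.3 Hz

2267.3


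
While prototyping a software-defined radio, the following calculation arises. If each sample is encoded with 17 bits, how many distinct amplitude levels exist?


Number of quantization levels = 2^N
= 2^17
= 131072

131072


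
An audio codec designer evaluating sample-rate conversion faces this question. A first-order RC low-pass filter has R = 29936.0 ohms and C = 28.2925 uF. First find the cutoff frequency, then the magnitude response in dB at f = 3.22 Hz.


Step 1 — cutoff frequency:
fc = 1 / (2*pi*R*C)
C = 28.2925 uF = 2.82925e-05 F
fc = 1 / (2*pi*29936.0*2.82925e-05)
   = 0.187912 Hz

Step 2 — magnitude at f = 3.22 Hz:
|H(f)| = 1 / sqrt(1 + (f/fc)^2)
f/fc = 3.22 / 0.187912 = 17.135681
|H| = 1 / sqrt(1 + 293.631563) = 0.0582586
|H|_dB = 20*log10(0.0582586) = -24.69 dB

fc = 0.187912 Hz; |H(3.22 Hz)| = -24.69 dB


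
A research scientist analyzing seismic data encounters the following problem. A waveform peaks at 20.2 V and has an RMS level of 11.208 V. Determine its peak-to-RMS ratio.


Crest factor is the ratio of peak to RMS:
CF = V_peak / V_rms
   = 20.2 / 11.208
   = 1.8023

1.8023


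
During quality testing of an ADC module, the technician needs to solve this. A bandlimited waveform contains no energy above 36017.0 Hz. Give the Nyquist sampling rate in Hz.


The Nyquist rate is twice the maximum frequency component.
fs_min = 2 * fmax
      = 2 * 36017.0
      = 72034.0 Hz

72034.0


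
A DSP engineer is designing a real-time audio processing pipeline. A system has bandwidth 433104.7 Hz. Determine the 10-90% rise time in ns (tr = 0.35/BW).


Rise time from bandwidth relationship:
tr = 0.35 / BW
   = 0.35 / 433104.7
   = 8.081186835e-07 s
   = 808.1187 ns

808.1187 ns


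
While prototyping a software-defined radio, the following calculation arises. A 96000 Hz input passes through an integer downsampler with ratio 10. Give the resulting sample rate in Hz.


Decimation reduces the sample rate:
fs_out = fs_in / M
       = 96000 / 10
       = 9600.0 Hz

9600.0 Hz


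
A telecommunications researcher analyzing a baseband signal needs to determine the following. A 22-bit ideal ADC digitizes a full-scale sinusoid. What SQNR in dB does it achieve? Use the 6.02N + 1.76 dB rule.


Theoretical SNR for a full-scale sinusoid:
SNR = 6.02 * N + 1.76
    = 6.02 * 22 + 1.76
    = 132.44 + 1.76
    = 134.2 dB

134.2 dB


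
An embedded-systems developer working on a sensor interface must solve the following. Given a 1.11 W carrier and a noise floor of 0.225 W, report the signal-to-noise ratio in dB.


SNR in decibels:
SNR = 10 * log10(Ps / Pn)
    = 10 * log10(1.11 / 0.225)
    = 10 * log10(4.9333)
    = 10 * 0.6931
    = 6.93 dB

6.93 dB


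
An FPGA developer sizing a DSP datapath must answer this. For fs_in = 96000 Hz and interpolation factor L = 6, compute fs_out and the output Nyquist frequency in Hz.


Step 1 — output sample rate after interpolation by L:
fs_out = L * fs_in = 6 * 96000 = 576000 Hz

Step 2 — Nyquist frequency of the output stream:
f_Nyq = fs_out / 2 = 576000 / 2 = 288000.0 Hz

fs_out = 576000 Hz; f_Nyquist = 288000.0 Hz


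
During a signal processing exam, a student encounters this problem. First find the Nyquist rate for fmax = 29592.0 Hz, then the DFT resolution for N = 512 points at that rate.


Step 1 — Nyquist sampling rate:
fs = 2 * fmax = 2 * 29592.0 = 59184.0 Hz

Step 2 — DFT bin spacing:
df = fs / N = 59184.0 / 512 = 115.5938 Hz

115.5938 Hz


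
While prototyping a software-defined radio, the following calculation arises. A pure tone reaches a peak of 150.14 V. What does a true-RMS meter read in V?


RMS voltage for a sinusoidal waveform:
V_rms = V_peak / sqrt(2)
      = 150.14 / 1.414214
      = 106.165 V

106.165 V


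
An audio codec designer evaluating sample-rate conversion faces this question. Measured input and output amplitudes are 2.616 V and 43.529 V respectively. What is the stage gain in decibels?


Voltage gain in dB:
G = 20 * log10(Vout / Vin)
  = 20 * log10(43.529 / 2.616)
  = 20 * log10(16.639526)
  = 20 * 1.221141
  = 24.42 dB

24.42 dB


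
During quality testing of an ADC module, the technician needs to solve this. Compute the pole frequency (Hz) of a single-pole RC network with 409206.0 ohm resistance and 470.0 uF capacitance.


Cutoff frequency of a first-order RC filter:
fc = 1 / (2 * pi * R * C)
C = 470.0 uF = 0.00047 F
fc = 1 / (2 * pi * 409206.0 * 0.00047)
   = 1 / 1208.4250496006
   = 0.000828 Hz

0.000828 Hz


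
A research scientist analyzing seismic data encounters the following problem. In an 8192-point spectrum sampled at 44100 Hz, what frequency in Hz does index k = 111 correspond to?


Frequency of DFT bin k:
f_k = k * fs / N
    = 111 * 44100 / 8192
    = 4895100 / 8192
    = 597.546 Hz

597.546 Hz


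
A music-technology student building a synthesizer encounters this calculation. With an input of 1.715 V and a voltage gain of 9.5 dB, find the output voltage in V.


Output voltage from dB gain:
V_out = V_in * 10^(gain_dB / 20)
      = 1.715 * 10^(9.5 / 20)
      = 1.715 * 2.985383
      = 5.1199 V

5.1199 V


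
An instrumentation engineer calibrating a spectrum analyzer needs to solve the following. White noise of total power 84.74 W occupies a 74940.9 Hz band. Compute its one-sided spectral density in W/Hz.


Power spectral density:
PSD = P / BW
    = 84.74 / 74940.9
    = 0.00113076 W/Hz

0.00113076 W/Hz


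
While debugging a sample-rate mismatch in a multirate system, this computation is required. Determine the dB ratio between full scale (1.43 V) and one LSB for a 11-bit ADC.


Dynamic range from full-scale to LSB:
V_min = V_max / 2^bits = 1.43 / 2^11
DR = 20 * log10(V_max / V_min)
   = 20 * log10(2^11)
   = 20 * 11 * log10(2)
   = 66.23 dB

66.23 dB


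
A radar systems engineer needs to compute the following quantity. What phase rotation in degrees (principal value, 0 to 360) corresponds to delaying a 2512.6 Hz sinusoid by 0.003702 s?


Phase shift from frequency and time delay:
phi = 360 * f * t_delay
    = 360 * 2512.6 * 0.003702
    = 3348.59 degrees
    mod 360 = 108.59 degrees

108.59 degrees


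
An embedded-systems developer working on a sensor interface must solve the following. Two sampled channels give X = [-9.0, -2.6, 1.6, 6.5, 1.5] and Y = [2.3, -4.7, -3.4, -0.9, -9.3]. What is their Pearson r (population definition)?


Pearson correlation coefficient (population):
r = cov(X,Y) / (std(X) * std(Y))
Mean X = -0.4, Mean Y = -3.2
Cov(X,Y) = -8.024
Std(X) = 5.177258, Std(Y) = 3.874016
r = -0.4001

-0.4001


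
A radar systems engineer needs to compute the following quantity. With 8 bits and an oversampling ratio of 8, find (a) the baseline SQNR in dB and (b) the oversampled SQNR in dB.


Step 1 — baseline SQNR at Nyquist:
SQNR_base = 6.02*N + 1.76
          = 6.02*8 + 1.76
          = 49.92 dB

Step 2 — oversampling processing gain:
G = 10*log10(OSR) = 10*log10(8) = 9.03 dB

Step 3 — total:
SQNR_total = 49.92 + 9.03 = 58.95 dB

Base SQNR = 49.92 dB; oversampled SQNR = 58.95 dB


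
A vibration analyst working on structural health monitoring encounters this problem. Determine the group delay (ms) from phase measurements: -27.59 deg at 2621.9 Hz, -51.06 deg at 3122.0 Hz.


Group delay from phase difference:
tau = -d(phi)/d(omega)
d(phi) = -23.47 deg = -0.409629 rad
d(omega) = 2*pi*(3122.0 - 2621.9) = 3142.221 rad/s
tau = -(-0.409629) / 3142.221
    = 0.1304 ms

0.1304 ms


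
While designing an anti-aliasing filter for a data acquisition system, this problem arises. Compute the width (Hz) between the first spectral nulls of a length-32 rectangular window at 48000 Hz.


Main lobe width for a rectangular window:
Width = 2 * fs / N
      = 2 * 48000 / 32
      = 96000 / 32
      = 3000.0 Hz

3000.0 Hz


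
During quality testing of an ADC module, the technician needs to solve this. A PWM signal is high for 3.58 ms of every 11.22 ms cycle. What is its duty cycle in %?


Duty cycle as a percentage:
DC = (t_on / T) * 100
   = (3.58 / 11.22) * 100
   = 0.319073 * 100
   = 31.91 %

31.91 %


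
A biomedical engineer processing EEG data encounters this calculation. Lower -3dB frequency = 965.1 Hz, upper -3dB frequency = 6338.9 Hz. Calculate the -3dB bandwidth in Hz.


Bandwidth is the difference of -3dB frequencies:
BW = f_high - f_low
   = 6338.9 - 965.1
   = 5373.8 Hz

5373.8 Hz


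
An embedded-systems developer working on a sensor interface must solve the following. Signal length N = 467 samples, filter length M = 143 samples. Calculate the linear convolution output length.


Linear convolution output length:
L = N + M - 1
  = 467 + 143 - 1
  = 609 samples

609


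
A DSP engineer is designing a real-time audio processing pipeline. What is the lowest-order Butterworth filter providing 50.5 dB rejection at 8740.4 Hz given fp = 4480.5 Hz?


Butterworth filter order formula:
n = log10(10^(A/10) - 1) / (2 * log10(f_stop/f_pass))
10^(50.5/10) - 1 = 112200.8454
f_stop/f_pass = 8740.4 / 4480.5 = 1.9508
n = 8.7007 -> ceil = 9

9


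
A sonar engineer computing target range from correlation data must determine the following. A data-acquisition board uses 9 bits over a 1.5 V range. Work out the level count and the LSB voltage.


Step 1 — number of quantization levels:
L = 2^N = 2^9 = 512

Step 2 — LSB step size:
delta = Vfs / L
      = 1.5 / 512
      = 0.00292969 V

Levels = 512; step size = 0.00292969 V


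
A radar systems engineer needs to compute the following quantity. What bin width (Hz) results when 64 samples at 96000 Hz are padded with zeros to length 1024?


Frequency resolution after zero-padding:
N_padded = 64 * 16 = 1024
df = fs / N_padded
   = 96000 / 1024
   = 93.75 Hz

93.75 Hz


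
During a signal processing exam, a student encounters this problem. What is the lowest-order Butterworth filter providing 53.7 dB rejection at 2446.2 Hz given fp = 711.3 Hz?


Butterworth filter order formula:
n = log10(10^(A/10) - 1) / (2 * log10(f_stop/f_pass))
10^(53.7/10) - 1 = 234421.8815
f_stop/f_pass = 2446.2 / 711.3 = 3.4391
n = 5.0052 -> ceil = 6

6


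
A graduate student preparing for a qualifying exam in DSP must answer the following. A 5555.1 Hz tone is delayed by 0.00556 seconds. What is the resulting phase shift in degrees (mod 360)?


Phase shift from frequency and time delay:
phi = 360 * f * t_delay
    = 360 * 5555.1 * 0.00556
    = 11119.09 degrees
    mod 360 = 319.09 degrees

319.09 degrees


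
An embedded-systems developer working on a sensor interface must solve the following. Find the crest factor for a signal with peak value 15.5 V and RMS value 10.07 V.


Crest factor is the ratio of peak to RMS:
CF = V_peak / V_rms
   = 15.5 / 10.07
   = 1.5392

1.5392


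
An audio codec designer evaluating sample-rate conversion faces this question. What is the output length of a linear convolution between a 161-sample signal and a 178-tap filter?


Linear convolution output length:
L = N + M - 1
  = 161 + 178 - 1
  = 338 samples

338


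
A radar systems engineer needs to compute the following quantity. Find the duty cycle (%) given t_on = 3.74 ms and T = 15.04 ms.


Duty cycle as a percentage:
DC = (t_on / T) * 100
   = (3.74 / 15.04) * 100
   = 0.24867 * 100
   = 24.87 %

24.87 %


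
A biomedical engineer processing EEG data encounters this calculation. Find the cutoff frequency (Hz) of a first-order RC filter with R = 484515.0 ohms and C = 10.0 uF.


Cutoff frequency of a first-order RC filter:
fc = 1 / (2 * pi * R * C)
C = 10.0 uF = 1e-05 F
fc = 1 / (2 * pi * 484515.0 * 1e-05)
   = 1 / 30.442975291081
   = 0.032848 Hz

0.032848 Hz


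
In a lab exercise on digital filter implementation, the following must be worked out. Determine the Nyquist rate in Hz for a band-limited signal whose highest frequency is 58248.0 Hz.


The Nyquist rate is twice the maximum frequency component.
fs_min = 2 * fmax
      = 2 * 58248.0
      = 116496.0 Hz

116496.0


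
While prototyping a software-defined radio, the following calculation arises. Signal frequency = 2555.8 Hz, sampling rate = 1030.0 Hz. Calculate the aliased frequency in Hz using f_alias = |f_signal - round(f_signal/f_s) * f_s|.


Compute the nearest integer multiple of fs to the signal:
n = round(2555.8 / 1030.0) = 2
f_alias = |2555.8 - 2 * 1030.0|
        = |2555.8 - 2060.0|
        = 495.8 Hz

495.8


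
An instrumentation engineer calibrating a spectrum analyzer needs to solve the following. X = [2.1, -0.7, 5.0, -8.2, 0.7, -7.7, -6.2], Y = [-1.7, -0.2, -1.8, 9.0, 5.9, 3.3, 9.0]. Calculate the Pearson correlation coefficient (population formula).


Pearson correlation coefficient (population):
r = cov(X,Y) / (std(X) * std(Y))
Mean X = -2.1429, Mean Y = 3.3571
Cov(X,Y) = -16.136122
Std(X) = 4.82874, Std(Y) = 4.391179
r = -0.761

-0.761


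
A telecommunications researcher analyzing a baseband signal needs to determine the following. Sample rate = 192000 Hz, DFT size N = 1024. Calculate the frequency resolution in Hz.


DFT frequency resolution:
df = fs / N
   = 192000 / 1024
   = 187.5 Hz

187.5 Hz


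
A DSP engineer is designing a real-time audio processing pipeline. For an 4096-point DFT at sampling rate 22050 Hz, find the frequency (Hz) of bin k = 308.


Frequency of DFT bin k:
f_k = k * fs / N
    = 308 * 22050 / 4096
    = 6791400 / 4096
    = 1658.057 Hz

1658.057 Hz


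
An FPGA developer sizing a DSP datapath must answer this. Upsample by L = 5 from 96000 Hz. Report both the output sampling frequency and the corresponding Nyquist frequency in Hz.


Step 1 — output sample rate after interpolation by L:
fs_out = L * fs_in = 5 * 96000 = 480000 Hz

Step 2 — Nyquist frequency of the output stream:
f_Nyq = fs_out / 2 = 480000 / 2 = 240000.0 Hz

fs_out = 480000 Hz; f_Nyquist = 240000.0 Hz


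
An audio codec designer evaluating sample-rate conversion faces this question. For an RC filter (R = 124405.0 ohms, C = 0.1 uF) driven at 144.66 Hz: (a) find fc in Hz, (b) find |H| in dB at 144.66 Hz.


Step 1 — cutoff frequency:
fc = 1 / (2*pi*R*C)
C = 0.1 uF = 1e-07 F
fc = 1 / (2*pi*124405.0*1e-07)
   = 12.7933 Hz

Step 2 — magnitude at f = 144.66 Hz:
|H(f)| = 1 / sqrt(1 + (f/fc)^2)
f/fc = 144.66 / 12.7933 = 11.307481
|H| = 1 / sqrt(1 + 127.859127) = 0.0880932
|H|_dB = 20*log10(0.0880932) = -21.1 dB

fc = 12.7933 Hz; |H(144.66 Hz)| = -21.1 dB


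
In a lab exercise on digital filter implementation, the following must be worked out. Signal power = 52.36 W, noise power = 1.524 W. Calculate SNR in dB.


SNR in decibels:
SNR = 10 * log10(Ps / Pn)
    = 10 * log10(52.36 / 1.524)
    = 10 * log10(34.357)
    = 10 * 1.536
    = 15.36 dB

15.36 dB


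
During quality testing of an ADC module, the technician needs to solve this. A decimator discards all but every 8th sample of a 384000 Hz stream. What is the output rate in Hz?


Decimation reduces the sample rate:
fs_out = fs_in / M
       = 384000 / 8
       = 48000.0 Hz

48000.0 Hz


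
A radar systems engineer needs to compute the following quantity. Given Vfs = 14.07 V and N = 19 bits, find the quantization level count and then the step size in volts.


Step 1 — number of quantization levels:
L = 2^N = 2^19 = 524288

Step 2 — LSB step size:
delta = Vfs / L
      = 14.07 / 524288
      = 2.684e-05 V

Levels = 524288; step size = 2.684e-05 V


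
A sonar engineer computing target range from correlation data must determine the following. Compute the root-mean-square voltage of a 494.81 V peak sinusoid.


RMS voltage for a sinusoidal waveform:
V_rms = V_peak / sqrt(2)
      = 494.81 / 1.414214
      = 349.884 V

349.884 V


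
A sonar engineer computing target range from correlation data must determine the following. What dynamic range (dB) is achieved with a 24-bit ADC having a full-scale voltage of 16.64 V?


Dynamic range from full-scale to LSB:
V_min = V_max / 2^bits = 16.64 / 2^24
DR = 20 * log10(V_max / V_min)
   = 20 * log10(2^24)
   = 20 * 24 * log10(2)
   = 144.49 dB

144.49 dB


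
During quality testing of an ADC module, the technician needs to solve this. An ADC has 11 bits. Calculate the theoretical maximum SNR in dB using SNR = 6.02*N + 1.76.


Theoretical SNR for a full-scale sinusoid:
SNR = 6.02 * N + 1.76
    = 6.02 * 11 + 1.76
    = 66.22 + 1.76
    = 67.98 dB

67.98 dB


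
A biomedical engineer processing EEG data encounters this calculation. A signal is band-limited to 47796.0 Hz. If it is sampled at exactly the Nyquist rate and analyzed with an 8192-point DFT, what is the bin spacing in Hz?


Step 1 — Nyquist sampling rate:
fs = 2 * fmax = 2 * 47796.0 = 95592.0 Hz

Step 2 — DFT bin spacing:
df = fs / N = 95592.0 / 8192 = 11.6689 Hz

11.6689 Hz


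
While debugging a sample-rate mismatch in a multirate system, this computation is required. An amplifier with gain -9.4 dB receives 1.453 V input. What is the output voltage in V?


Output voltage from dB gain:
V_out = V_in * 10^(gain_dB / 20)
      = 1.453 * 10^(-9.4 / 20)
      = 1.453 * 0.338844
      = 0.4923 V

0.4923 V


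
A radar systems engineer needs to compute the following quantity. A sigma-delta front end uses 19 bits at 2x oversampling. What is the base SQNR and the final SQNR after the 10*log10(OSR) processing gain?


Step 1 — baseline SQNR at Nyquist:
SQNR_base = 6.02*N + 1.76
          = 6.02*19 + 1.76
          = 116.14 dB

Step 2 — oversampling processing gain:
G = 10*log10(OSR) = 10*log10(2) = 3.01 dB

Step 3 — total:
SQNR_total = 116.14 + 3.01 = 119.15 dB

Base SQNR = 116.14 dB; oversampled SQNR = 119.15 dB


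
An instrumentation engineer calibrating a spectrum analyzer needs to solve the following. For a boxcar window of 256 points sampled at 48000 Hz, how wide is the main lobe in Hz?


Main lobe width for a rectangular window:
Width = 2 * fs / N
      = 2 * 48000 / 256
      = 96000 / 256
      = 375.0 Hz

375.0 Hz


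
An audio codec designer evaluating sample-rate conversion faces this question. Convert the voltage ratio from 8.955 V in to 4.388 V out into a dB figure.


Voltage gain in dB:
G = 20 * log10(Vout / Vin)
  = 20 * log10(4.388 / 8.955)
  = 20 * log10(0.490006)
  = 20 * -0.309799
  = -6.2 dB

-6.2 dB


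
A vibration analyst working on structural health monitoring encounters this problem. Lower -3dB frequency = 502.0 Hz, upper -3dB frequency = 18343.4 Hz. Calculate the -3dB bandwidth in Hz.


Bandwidth is the difference of -3dB frequencies:
BW = f_high - f_low
   = 18343.4 - 502.0
   = 17841.4 Hz

17841.4 Hz


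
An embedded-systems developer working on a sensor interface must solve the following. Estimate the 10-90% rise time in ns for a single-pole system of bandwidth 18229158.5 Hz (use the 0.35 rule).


Rise time from bandwidth relationship:
tr = 0.35 / BW
   = 0.35 / 18229158.5
   = 1.92000086e-08 s
   = 19.2 ns

19.2 ns


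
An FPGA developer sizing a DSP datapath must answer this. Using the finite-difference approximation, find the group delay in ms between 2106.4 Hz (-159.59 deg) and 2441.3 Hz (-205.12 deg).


Group delay from phase difference:
tau = -d(phi)/d(omega)
d(phi) = -45.53 deg = -0.794648 rad
d(omega) = 2*pi*(2441.3 - 2106.4) = 2104.2388 rad/s
tau = -(-0.794648) / 2104.2388
    = 0.3776 ms

0.3776 ms


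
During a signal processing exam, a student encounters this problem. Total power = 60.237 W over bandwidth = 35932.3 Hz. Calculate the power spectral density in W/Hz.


Power spectral density:
PSD = P / BW
    = 60.237 / 35932.3
    = 0.0016764 W/Hz

0.0016764 W/Hz


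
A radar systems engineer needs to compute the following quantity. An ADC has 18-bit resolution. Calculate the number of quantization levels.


Number of quantization levels = 2^N
= 2^18
= 262144

262144


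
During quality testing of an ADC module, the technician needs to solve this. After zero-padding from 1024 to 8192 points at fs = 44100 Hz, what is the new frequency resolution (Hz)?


Frequency resolution after zero-padding:
N_padded = 1024 * 8 = 8192
df = fs / N_padded
   = 44100 / 8192
   = 5.3833 Hz

5.3833 Hz


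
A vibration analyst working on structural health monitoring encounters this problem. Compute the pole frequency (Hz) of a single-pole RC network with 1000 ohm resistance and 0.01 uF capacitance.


Cutoff frequency of a first-order RC filter:
fc = 1 / (2 * pi * R * C)
C = 0.01 uF = 1e-08 F
fc = 1 / (2 * pi * 1000 * 1e-08)
   = 1 / 6.2831853071796e-05
   = 15915.494309 Hz

15915.494309 Hz


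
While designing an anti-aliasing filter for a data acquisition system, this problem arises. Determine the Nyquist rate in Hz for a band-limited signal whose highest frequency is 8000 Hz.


The Nyquist rate is twice the maximum frequency component.
fs_min = 2 * fmax
      = 2 * 8000
      = 16000 Hz

16000


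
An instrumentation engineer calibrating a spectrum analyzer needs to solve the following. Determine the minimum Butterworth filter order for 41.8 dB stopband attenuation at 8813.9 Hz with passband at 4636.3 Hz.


Butterworth filter order formula:
n = log10(10^(A/10) - 1) / (2 * log10(f_stop/f_pass))
10^(41.8/10) - 1 = 15134.6125
f_stop/f_pass = 8813.9 / 4636.3 = 1.9011
n = 7.4911 -> ceil = 8

8


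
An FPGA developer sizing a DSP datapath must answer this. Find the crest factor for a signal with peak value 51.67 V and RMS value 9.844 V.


Crest factor is the ratio of peak to RMS:
CF = V_peak / V_rms
   = 51.67 / 9.844
   = 5.2489

5.2489


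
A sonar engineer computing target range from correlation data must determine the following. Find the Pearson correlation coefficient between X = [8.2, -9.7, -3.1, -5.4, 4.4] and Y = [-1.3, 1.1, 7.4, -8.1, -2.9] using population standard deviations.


Pearson correlation coefficient (population):
r = cov(X,Y) / (std(X) * std(Y))
Mean X = -1.12, Mean Y = -0.76
Cov(X,Y) = -3.5092
Std(X) = 6.529747, Std(Y) = 5.075273
r = -0.1059

-0.1059


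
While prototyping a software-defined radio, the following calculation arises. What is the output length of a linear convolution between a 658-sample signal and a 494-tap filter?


Linear convolution output length:
L = N + M - 1
  = 658 + 494 - 1
  = 1151 samples

1151


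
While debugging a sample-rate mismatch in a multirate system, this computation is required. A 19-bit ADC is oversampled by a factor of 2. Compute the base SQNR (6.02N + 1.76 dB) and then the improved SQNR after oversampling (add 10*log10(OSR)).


Step 1 — baseline SQNR at Nyquist:
SQNR_base = 6.02*N + 1.76
          = 6.02*19 + 1.76
          = 116.14 dB

Step 2 — oversampling processing gain:
G = 10*log10(OSR) = 10*log10(2) = 3.01 dB

Step 3 — total:
SQNR_total = 116.14 + 3.01 = 119.15 dB

Base SQNR = 116.14 dB; oversampled SQNR = 119.15 dB


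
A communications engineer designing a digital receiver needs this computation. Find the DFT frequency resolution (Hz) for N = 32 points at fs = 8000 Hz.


DFT frequency resolution:
df = fs / N
   = 8000 / 32
   = 250.0 Hz

250.0 Hz


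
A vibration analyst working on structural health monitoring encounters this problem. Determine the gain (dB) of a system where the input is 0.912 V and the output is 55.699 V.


Voltage gain in dB:
G = 20 * log10(Vout / Vin)
  = 20 * log10(55.699 / 0.912)
  = 20 * log10(61.073465)
  = 20 * 1.785853
  = 35.72 dB

35.72 dB


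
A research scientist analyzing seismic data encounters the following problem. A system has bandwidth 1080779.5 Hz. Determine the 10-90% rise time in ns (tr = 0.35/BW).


Rise time from bandwidth relationship:
tr = 0.35 / BW
   = 0.35 / 1080779.5
   = 3.238403393e-07 s
   = 323.8403 ns

323.8403 ns


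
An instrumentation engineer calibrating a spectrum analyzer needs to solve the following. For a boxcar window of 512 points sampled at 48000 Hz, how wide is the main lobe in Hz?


Main lobe width for a rectangular window:
Width = 2 * fs / N
      = 2 * 48000 / 512
      = 96000 / 512
      = 187.5 Hz

187.5 Hz


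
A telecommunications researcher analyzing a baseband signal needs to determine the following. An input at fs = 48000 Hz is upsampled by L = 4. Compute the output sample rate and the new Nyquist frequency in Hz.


Step 1 — output sample rate after interpolation by L:
fs_out = L * fs_in = 4 * 48000 = 192000 Hz

Step 2 — Nyquist frequency of the output stream:
f_Nyq = fs_out / 2 = 192000 / 2 = 96000.0 Hz

fs_out = 192000 Hz; f_Nyquist = 96000.0 Hz


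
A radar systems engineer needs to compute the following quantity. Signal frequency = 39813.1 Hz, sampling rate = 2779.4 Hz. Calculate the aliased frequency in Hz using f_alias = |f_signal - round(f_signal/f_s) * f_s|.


Compute the nearest integer multiple of fs to the signal:
n = round(39813.1 / 2779.4) = 14
f_alias = |39813.1 - 14 * 2779.4|
        = |39813.1 - 38911.6|
        = 901.5 Hz

901.5


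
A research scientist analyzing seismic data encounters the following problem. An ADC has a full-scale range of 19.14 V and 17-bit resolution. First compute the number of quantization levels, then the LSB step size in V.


Step 1 — number of quantization levels:
L = 2^N = 2^17 = 131072

Step 2 — LSB step size:
delta = Vfs / L
      = 19.14 / 131072
      = 0.00014603 V

Levels = 131072; step size = 0.00014603 V


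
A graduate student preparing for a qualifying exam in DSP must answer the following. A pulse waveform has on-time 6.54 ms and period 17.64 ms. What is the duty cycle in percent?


Duty cycle as a percentage:
DC = (t_on / T) * 100
   = (6.54 / 17.64) * 100
   = 0.370748 * 100
   = 37.07 %

37.07 %


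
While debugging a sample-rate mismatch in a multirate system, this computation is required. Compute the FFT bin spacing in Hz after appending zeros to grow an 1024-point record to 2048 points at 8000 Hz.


Frequency resolution after zero-padding:
N_padded = 1024 * 2 = 2048
df = fs / N_padded
   = 8000 / 2048
   = 3.9062 Hz

3.9062 Hz


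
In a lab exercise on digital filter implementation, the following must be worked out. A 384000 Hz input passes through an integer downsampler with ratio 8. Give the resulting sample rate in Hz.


Decimation reduces the sample rate:
fs_out = fs_in / M
       = 384000 / 8
       = 48000.0 Hz

48000.0 Hz


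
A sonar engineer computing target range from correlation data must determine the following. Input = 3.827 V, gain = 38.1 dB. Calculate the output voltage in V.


Output voltage from dB gain:
V_out = V_in * 10^(gain_dB / 20)
      = 3.827 * 10^(38.1 / 20)
      = 3.827 * 80.352612
      = 307.5094 V

307.5094 V


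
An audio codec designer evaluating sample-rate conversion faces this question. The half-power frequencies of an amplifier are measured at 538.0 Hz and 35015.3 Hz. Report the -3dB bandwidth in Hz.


Bandwidth is the difference of -3dB frequencies:
BW = f_high - f_low
   = 35015.3 - 538.0
   = 34477.3 Hz

34477.3 Hz
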